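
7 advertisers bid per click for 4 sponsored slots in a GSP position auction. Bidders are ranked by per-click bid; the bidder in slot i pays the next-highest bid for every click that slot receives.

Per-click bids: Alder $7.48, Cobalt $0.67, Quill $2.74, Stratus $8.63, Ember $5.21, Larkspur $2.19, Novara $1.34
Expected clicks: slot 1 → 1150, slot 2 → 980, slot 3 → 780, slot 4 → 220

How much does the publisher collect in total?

Per-click bids in order: $8.63 (Stratus) > $7.48 (Alder) > $5.21 (Ember) > $2.74 (Quill) > $2.19 (Larkspur) > …
Slot 1: Stratus pays $7.48 × 1150 = $8602.00
Slot 2: Alder pays $5.21 × 980 = $5105.80
Slot 3: Ember pays $2.74 × 780 = $2137.20
Slot 4: Quill pays $2.19 × 220 = $481.80
Total = $16326.80

Total revenue: $16326.80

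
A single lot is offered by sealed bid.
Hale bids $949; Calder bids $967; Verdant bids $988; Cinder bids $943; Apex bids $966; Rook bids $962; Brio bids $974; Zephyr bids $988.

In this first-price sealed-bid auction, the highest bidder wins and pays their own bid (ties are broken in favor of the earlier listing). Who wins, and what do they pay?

Verdant pays $988

Bids in order: 988 (Verdant) > 988 (Zephyr) > 974 (Brio) > 967 (Calder) > 966 (Apex) > 962 (Rook) > …
Tie at $988 → Verdant wins by tie-break.
Verdant has the highest bid and pays exactly that: $988.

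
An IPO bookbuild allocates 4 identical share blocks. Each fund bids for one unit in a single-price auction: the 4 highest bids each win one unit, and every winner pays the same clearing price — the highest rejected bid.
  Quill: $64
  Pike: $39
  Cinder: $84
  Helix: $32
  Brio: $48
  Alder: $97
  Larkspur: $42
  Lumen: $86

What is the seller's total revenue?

Ordering the bids: 97 (Alder), 86 (Lumen), 84 (Cinder), 64 (Quill), 48 (Brio), 42 (Larkspur), …
Top 4: Alder, Lumen, Cinder, Quill.
First losing bid is Brio's $48, which sets the uniform price.
Total revenue = 4 × $48 = $192.

Total revenue: $192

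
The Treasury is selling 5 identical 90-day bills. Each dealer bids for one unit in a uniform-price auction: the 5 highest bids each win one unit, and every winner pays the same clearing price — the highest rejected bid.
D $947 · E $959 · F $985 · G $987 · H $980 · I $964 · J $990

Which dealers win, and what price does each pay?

Ordering the bids: 990 (J), 987 (G), 985 (F), 980 (H), 964 (I), 959 (E), 947 (D)
Top 5: J, G, F, H, I.
Clearing price = highest rejected bid = $959.

J, G, F, H, I; each pays $959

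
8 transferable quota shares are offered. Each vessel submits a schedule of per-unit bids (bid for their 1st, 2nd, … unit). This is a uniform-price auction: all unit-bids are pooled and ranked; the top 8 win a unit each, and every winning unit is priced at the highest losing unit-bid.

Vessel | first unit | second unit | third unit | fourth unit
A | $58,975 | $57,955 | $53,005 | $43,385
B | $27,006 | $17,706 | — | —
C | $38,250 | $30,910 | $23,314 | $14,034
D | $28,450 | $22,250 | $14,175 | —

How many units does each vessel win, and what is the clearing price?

All unit-bids, highest first — top 8: 58,975 (A-1), 57,955 (A-2), 53,005 (A-3), 43,385 (A-4), 38,250 (C-1), 30,910 (C-2), 28,450 (D-1), 27,006 (B-1)
The (k+1)-th unit-bid is $23,314.
Allocation: A 4, B 1, C 2, D 1.

A 4, B 1, C 2, D 1; clearing price $23,314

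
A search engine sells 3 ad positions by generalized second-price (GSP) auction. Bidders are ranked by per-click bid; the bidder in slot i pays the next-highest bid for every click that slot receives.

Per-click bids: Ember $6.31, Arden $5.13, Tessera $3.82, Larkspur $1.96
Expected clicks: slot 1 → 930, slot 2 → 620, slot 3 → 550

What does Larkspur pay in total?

Per-click bids in order: $6.31 (Ember) > $5.13 (Arden) > $3.82 (Tessera) > $1.96 (Larkspur)
Larkspur ranks below slot 3 → no slot, pays nothing.

Larkspur pays $0.00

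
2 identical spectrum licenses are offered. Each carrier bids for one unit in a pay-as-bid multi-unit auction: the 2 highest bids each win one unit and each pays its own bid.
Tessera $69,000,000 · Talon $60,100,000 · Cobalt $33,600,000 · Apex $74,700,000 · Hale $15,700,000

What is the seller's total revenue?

Total revenue: $143,700,000

Ordering the bids: 74,700,000 (Apex), 69,000,000 (Tessera), 60,100,000 (Talon), 33,600,000 (Cobalt), …
Winners (2 units): Apex, Tessera.
Total revenue = 74,700,000 + 69,000,000 = $143,700,000.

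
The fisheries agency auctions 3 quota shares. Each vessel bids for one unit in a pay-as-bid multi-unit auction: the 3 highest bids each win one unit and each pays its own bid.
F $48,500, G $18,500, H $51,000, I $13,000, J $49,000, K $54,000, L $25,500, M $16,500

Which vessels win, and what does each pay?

K $54,000, H $51,000, J $49,000

Bids ranked high→low: 54,000 (K), 51,000 (H), 49,000 (J), 48,500 (F), 25,500 (L), …
The 3 highest are K, H, J.
Each winner pays its own bid: K $54,000, H $51,000, J $49,000.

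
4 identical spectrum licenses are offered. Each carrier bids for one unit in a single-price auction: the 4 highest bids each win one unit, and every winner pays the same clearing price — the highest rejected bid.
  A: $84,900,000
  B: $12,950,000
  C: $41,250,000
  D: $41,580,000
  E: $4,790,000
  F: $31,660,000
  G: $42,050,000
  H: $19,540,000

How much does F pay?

F pays $0

Bids ranked high→low: 84,900,000 (A), 42,050,000 (G), 41,580,000 (D), 41,250,000 (C), 31,660,000 (F), 19,540,000 (H), …
Winners (4 units): A, G, D, C.
Clearing price = highest rejected bid = $31,660,000.
F does not win → pays $0.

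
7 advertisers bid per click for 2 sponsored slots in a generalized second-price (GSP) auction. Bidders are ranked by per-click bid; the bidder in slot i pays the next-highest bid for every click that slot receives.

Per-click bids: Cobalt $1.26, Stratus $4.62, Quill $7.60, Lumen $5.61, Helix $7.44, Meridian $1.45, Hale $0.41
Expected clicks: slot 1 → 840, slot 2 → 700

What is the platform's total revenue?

Total revenue: $10176.60

Ranked by bid: $7.60 (Quill) > $7.44 (Helix) > $5.61 (Lumen) > …
Slot 1: Quill pays $7.44 × 840 = $6249.60
Slot 2: Helix pays $5.61 × 700 = $3927.00
Total = $10176.60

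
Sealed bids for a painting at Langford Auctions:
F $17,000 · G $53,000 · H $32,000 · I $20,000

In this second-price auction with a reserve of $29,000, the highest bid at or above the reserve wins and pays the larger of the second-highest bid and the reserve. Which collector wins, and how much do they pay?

Rule: the highest bid at or above the reserve wins and pays the larger of the second-highest bid and the reserve.
Bids in order: 53,000 (G) > 32,000 (H) > 20,000 (I) > 17,000 (F)
G has the top bid at or above the reserve ($53,000).
max(second-highest $32,000, reserve $29,000) = $32,000; the reserve does not bind.

G pays $32,000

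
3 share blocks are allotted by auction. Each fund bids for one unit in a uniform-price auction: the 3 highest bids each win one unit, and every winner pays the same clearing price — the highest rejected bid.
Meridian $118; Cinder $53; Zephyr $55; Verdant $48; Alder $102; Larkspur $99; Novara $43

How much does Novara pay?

Novara pays $0

Bids ranked high→low: 118 (Meridian), 102 (Alder), 99 (Larkspur), 55 (Zephyr), 53 (Cinder), …
Winners (3 units): Meridian, Alder, Larkspur.
Highest unsuccessful bid: $55 → clearing price.
Novara does not win → pays $0.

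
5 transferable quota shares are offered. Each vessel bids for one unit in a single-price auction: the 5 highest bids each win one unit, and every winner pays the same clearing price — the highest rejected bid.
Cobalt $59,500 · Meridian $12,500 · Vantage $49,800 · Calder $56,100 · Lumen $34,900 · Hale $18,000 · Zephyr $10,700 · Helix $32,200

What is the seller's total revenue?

Ordering the bids: 59,500 (Cobalt), 56,100 (Calder), 49,800 (Vantage), 34,900 (Lumen), 32,200 (Helix), 18,000 (Hale), 12,500 (Meridian), …
Winners (5 units): Cobalt, Calder, Vantage, Lumen, Helix.
Highest unsuccessful bid: $18,000 → clearing price.
Total revenue = 5 × $18,000 = $90,000.

Total revenue: $90,000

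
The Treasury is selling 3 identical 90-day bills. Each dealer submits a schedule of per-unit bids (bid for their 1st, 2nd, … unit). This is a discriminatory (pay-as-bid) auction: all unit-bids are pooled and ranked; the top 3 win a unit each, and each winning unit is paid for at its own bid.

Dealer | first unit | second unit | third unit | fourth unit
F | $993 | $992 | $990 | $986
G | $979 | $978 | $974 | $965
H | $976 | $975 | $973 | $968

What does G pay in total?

All unit-bids, highest first — top 3: 993 (F-1), 992 (F-2), 990 (F-3)
Next rejected bid: $986 (not a price — pay-as-bid).
G wins no units.

G pays $0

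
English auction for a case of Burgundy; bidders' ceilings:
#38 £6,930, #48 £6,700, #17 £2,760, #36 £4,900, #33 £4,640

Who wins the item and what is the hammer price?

#38 wins at £6,700

Rule: the price rises until one bidder remains; the winner pays the price at which the last rival dropped out.
Sorting limits: 6,930 (#38) > 6,700 (#48) > 4,900 (#36) > 4,640 (#33) > 2,760 (#17)
Bidding ends when #48 exits at £6,700; #38 takes it.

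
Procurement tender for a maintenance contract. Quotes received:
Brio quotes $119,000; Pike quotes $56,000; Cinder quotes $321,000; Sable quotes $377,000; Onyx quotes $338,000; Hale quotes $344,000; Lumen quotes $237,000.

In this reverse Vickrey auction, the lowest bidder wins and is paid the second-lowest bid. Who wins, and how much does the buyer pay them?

Bids in order: 56,000 (Pike) < 119,000 (Brio) < 237,000 (Lumen) < 321,000 (Cinder) < 338,000 (Onyx) < 344,000 (Hale) < …
Pike wins with the lowest bid; price is set by the runner-up at $119,000.

Pike is paid $119,000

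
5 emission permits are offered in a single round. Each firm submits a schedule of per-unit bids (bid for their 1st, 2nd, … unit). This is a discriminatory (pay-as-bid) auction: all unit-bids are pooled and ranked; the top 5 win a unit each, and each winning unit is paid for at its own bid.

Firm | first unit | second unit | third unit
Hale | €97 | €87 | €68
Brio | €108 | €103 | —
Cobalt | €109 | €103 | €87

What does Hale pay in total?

Hale pays €97

Pooled unit-bids ranked (top 5): 109 (Cobalt-1), 108 (Brio-1), 103 (Brio-2), 103 (Cobalt-2), 97 (Hale-1)
Next rejected bid: €87 (not a price — pay-as-bid).
Hale's winning unit-bids: 97 = €97.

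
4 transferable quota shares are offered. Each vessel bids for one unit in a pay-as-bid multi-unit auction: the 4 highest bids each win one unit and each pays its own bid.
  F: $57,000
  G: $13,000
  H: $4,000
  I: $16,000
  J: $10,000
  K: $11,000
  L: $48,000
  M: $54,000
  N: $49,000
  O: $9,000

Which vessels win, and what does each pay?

F $57,000, M $54,000, N $49,000, L $48,000

Bids ranked high→low: 57,000 (F), 54,000 (M), 49,000 (N), 48,000 (L), 16,000 (I), 13,000 (G), …
Winners (4 units): F, M, N, L.
Each winner pays its own bid: F $57,000, M $54,000, N $49,000, L $48,000.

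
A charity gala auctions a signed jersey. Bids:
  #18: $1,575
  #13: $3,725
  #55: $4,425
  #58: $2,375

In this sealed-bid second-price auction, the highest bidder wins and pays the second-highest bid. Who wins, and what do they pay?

#55 pays $3,725

Sealed-bid second-price auction: the highest bidder wins and pays the second-highest bid.
Bids in order: 4,425 (#55) > 3,725 (#13) > 2,375 (#58) > 1,575 (#18)
Second-price: #55 pays #13's bid of $3,725.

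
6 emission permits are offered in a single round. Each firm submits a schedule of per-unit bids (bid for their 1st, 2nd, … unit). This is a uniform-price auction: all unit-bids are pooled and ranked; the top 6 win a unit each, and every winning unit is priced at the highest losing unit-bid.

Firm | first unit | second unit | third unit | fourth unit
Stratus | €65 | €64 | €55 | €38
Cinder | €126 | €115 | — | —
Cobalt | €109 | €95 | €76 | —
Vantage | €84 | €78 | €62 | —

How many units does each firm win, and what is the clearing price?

Cinder 2, Cobalt 2, Vantage 2; clearing price €76

Merging the schedules and taking the best 6: 126 (Cinder-1), 115 (Cinder-2), 109 (Cobalt-1), 95 (Cobalt-2), 84 (Vantage-1), 78 (Vantage-2)
The (k+1)-th unit-bid is €76.
Allocation: Cinder 2, Cobalt 2, Vantage 2.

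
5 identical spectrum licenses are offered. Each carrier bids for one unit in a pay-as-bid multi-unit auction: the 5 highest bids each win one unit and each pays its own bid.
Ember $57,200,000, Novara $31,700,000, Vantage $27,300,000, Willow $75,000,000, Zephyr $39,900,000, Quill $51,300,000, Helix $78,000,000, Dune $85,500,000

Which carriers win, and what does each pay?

Dune $85,500,000, Helix $78,000,000, Willow $75,000,000, Ember $57,200,000, Quill $51,300,000

Bids ranked high→low: 85,500,000 (Dune), 78,000,000 (Helix), 75,000,000 (Willow), 57,200,000 (Ember), 51,300,000 (Quill), 39,900,000 (Zephyr), 31,700,000 (Novara), …
Top 5: Dune, Helix, Willow, Ember, Quill.
Each winner pays its own bid: Dune $85,500,000, Helix $78,000,000, Willow $75,000,000, Ember $57,200,000, Quill $51,300,000.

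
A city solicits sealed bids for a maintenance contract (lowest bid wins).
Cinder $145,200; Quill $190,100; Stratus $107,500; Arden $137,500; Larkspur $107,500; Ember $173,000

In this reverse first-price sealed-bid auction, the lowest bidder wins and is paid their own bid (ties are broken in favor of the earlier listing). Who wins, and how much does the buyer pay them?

Stratus is paid $107,500

Sorting bids: 107,500 (Stratus) < 107,500 (Larkspur) < 137,500 (Arden) < 145,200 (Cinder) < 173,000 (Ember) < 190,100 (Quill)
Tie at $107,500 → Stratus wins by tie-break.
First-price: Stratus is paid what they bid, $107,500.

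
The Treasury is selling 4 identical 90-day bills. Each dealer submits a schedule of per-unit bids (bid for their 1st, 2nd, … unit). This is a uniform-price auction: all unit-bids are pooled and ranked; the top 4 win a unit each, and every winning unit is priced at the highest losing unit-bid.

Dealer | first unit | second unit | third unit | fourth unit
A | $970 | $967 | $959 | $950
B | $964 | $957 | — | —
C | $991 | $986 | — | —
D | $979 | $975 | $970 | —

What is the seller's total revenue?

Total revenue: $3,880

All unit-bids, highest first — top 4: 991 (C-1), 986 (C-2), 979 (D-1), 975 (D-2)
First bid not allocated: $970.
Allocation: C 2, D 2. Every unit priced at $970.
Revenue = 4 × 970 = $3,880.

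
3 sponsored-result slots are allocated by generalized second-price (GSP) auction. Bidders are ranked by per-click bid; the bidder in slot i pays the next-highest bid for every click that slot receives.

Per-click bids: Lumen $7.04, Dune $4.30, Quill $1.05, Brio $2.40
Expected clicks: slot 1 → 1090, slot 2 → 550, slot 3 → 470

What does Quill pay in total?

Quill pays $0.00

Ranked by bid: $7.04 (Lumen) > $4.30 (Dune) > $2.40 (Brio) > $1.05 (Quill)
Quill ranks below slot 3 → no slot, pays nothing.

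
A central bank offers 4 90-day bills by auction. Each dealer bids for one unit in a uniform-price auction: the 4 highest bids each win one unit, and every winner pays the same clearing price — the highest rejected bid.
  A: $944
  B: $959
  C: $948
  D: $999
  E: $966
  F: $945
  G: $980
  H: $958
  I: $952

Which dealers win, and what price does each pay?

D, G, E, B; each pays $958

Sorting: 999 (D), 980 (G), 966 (E), 959 (B), 958 (H), 952 (I), …
Winners (4 units): D, G, E, B.
Clearing price = highest rejected bid = $958.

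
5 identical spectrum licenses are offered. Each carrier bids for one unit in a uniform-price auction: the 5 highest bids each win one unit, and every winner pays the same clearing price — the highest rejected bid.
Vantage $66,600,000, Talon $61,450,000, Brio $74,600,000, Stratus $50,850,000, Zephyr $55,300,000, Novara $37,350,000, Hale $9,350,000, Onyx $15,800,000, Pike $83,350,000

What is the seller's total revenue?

Total revenue: $254,250,000

Sorting: 83,350,000 (Pike), 74,600,000 (Brio), 66,600,000 (Vantage), 61,450,000 (Talon), 55,300,000 (Zephyr), 50,850,000 (Stratus), 37,350,000 (Novara), …
Winners (5 units): Pike, Brio, Vantage, Talon, Zephyr.
Highest unsuccessful bid: $50,850,000 → clearing price.
Total revenue = 5 × $50,850,000 = $254,250,000.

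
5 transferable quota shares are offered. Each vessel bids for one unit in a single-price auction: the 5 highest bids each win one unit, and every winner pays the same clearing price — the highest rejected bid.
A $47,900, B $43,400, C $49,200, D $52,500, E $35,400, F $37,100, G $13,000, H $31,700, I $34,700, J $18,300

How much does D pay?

D pays $35,400

Sorting: 52,500 (D), 49,200 (C), 47,900 (A), 43,400 (B), 37,100 (F), 35,400 (E), 34,700 (I), …
Winners (5 units): D, C, A, B, F.
Highest unsuccessful bid: $35,400 → clearing price.
D wins → pays $35,400.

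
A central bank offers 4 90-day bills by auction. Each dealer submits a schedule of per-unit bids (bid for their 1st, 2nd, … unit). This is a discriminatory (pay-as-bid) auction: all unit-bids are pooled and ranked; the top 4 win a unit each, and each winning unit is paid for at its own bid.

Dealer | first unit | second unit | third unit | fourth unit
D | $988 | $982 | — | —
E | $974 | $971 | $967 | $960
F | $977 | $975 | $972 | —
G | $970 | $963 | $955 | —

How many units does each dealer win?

D 2, F 2

All unit-bids, highest first — top 4: 988 (D-1), 982 (D-2), 977 (F-1), 975 (F-2)
Next rejected bid: $974 (not a price — pay-as-bid).
Allocation: D 2, F 2.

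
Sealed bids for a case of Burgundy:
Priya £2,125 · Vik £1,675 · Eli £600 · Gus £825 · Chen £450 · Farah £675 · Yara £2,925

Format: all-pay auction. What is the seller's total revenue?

Rule: the highest bidder wins the item, but every bidder pays their own bid.
Bids ranked: 2,925 (Yara) > 2,125 (Priya) > 1,675 (Vik) > 825 (Gus) > 675 (Farah) > 600 (Eli) > …
Yara wins with the top bid; all bids are sunk regardless.
Every bidder forfeits their bid regardless of winning.
Revenue = 2,125 + 1,675 + 600 + 825 + 450 + 675 + 2,925 = £9,275.

Total revenue: £9,275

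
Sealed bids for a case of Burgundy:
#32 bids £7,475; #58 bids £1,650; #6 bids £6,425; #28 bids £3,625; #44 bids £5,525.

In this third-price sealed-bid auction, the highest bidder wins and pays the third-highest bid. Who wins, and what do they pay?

Sorting bids: 7,475 (#32) > 6,425 (#6) > 5,525 (#44) > 3,625 (#28) > 1,650 (#58)
#32 is highest; pays the third-highest bid, £5,525.

#32 pays £5,525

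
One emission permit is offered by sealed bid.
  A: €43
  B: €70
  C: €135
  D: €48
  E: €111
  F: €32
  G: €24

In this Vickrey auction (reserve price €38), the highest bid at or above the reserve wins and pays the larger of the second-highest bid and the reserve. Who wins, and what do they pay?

C pays €111

Rule: the highest bid at or above the reserve wins and pays the larger of the second-highest bid and the reserve.
Bids in order: 135 (C) > 111 (E) > 70 (B) > 48 (D) > 43 (A) > 32 (F) > …
Highest eligible bid: C at €135.
max(second-highest €111, reserve €38) = €111; the reserve does not bind.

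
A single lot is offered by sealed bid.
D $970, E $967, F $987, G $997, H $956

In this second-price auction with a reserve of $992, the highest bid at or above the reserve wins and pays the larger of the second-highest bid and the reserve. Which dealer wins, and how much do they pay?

Second-price auction with a reserve of $992: the highest bid at or above the reserve wins and pays the larger of the second-highest bid and the reserve.
Bids ranked: 997 (G) > 987 (F) > 970 (D) > 967 (E) > 956 (H)
G has the top bid at or above the reserve ($997).
max(second-highest $987, reserve $992) = $992.

G pays $992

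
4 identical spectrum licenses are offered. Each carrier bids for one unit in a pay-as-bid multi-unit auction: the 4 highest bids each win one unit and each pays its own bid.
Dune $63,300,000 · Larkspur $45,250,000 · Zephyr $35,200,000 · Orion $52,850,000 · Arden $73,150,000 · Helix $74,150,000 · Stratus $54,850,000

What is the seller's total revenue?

Total revenue: $265,450,000

Ordering the bids: 74,150,000 (Helix), 73,150,000 (Arden), 63,300,000 (Dune), 54,850,000 (Stratus), 52,850,000 (Orion), 45,250,000 (Larkspur), …
The 4 highest are Helix, Arden, Dune, Stratus.
Total revenue = 74,150,000 + 73,150,000 + 63,300,000 + 54,850,000 = $265,450,000.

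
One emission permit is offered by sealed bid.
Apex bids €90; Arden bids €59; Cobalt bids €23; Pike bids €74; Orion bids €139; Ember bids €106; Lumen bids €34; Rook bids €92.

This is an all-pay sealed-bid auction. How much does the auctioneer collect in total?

Total revenue: €617

Sorting bids: 139 (Orion) > 106 (Ember) > 92 (Rook) > 90 (Apex) > 74 (Pike) > 59 (Arden) > …
Every bidder forfeits their bid regardless of winning.
Revenue = 90 + 59 + 23 + 74 + 139 + 106 + 34 + 92 = €617.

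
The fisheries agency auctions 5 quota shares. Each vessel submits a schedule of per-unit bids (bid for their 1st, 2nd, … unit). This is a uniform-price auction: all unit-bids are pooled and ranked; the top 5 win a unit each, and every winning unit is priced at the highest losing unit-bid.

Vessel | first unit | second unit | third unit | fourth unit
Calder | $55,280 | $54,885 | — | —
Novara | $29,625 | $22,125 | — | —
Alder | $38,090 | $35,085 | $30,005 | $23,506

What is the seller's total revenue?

All unit-bids, highest first — top 5: 55,280 (Calder-1), 54,885 (Calder-2), 38,090 (Alder-1), 35,085 (Alder-2), 30,005 (Alder-3)
The (k+1)-th unit-bid is $29,625.
Allocation: Alder 3, Calder 2. Every unit priced at $29,625.
Revenue = 5 × 29,625 = $148,125.

Total revenue: $148,125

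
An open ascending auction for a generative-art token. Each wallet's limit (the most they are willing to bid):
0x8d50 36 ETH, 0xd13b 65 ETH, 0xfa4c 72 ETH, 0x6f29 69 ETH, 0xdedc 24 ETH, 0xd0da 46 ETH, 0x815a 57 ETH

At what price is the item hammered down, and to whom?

0xfa4c wins at 69 ETH

Limits in order: 72 (0xfa4c) > 69 (0x6f29) > 65 (0xd13b) > 57 (0x815a) > 46 (0xd0da) > 36 (0x8d50) > …
0x6f29 is the last rival to drop out, at 69 ETH; 0xfa4c remains and wins at that price.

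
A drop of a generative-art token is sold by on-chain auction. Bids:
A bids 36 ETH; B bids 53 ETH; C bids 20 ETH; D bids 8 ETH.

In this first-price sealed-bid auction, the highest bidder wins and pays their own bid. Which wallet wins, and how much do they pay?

B pays 53 ETH

Sorting bids: 53 (B) > 36 (A) > 20 (C) > 8 (D)
B is highest → pays own bid, 53 ETH.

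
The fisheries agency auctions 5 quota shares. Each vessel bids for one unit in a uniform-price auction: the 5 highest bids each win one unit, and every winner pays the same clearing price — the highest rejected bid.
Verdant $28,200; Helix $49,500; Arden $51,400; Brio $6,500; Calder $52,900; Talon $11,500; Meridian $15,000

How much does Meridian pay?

Meridian pays $11,500

Bids ranked high→low: 52,900 (Calder), 51,400 (Arden), 49,500 (Helix), 28,200 (Verdant), 15,000 (Meridian), 11,500 (Talon), 6,500 (Brio)
Top 5: Calder, Arden, Helix, Verdant, Meridian.
Clearing price = highest rejected bid = $11,500.
Meridian wins → pays $11,500.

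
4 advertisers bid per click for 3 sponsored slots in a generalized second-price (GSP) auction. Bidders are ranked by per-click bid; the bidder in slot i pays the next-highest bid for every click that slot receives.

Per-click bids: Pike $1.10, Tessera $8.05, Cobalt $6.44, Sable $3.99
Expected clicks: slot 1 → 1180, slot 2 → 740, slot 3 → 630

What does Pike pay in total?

Ranked by bid: $8.05 (Tessera) > $6.44 (Cobalt) > $3.99 (Sable) > $1.10 (Pike)
Pike ranks below slot 3 → no slot, pays nothing.

Pike pays $0.00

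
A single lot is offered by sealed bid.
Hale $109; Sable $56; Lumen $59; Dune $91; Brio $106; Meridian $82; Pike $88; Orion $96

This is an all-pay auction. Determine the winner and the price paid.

Sorting bids: 109 (Hale) > 106 (Brio) > 96 (Orion) > 91 (Dune) > 88 (Pike) > 82 (Meridian) > …
Hale is highest and takes the item; every bidder forfeits their bid.

Hale pays $109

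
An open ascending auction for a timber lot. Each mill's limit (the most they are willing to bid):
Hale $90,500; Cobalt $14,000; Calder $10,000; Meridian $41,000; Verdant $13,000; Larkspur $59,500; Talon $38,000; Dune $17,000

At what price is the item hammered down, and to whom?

Open ascending-bid auction: the price rises until one bidder remains; the winner pays the price at which the last rival dropped out.
Limits ranked: 90,500 (Hale) > 59,500 (Larkspur) > 41,000 (Meridian) > 38,000 (Talon) > 17,000 (Dune) > 14,000 (Cobalt) > …
Larkspur is the last rival to drop out, at $59,500; Hale remains and wins at that price.

Hale wins at $59,500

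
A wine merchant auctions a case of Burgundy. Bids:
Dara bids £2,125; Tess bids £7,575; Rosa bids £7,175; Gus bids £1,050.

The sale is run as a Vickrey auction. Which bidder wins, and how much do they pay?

Bids ranked: 7,575 (Tess) > 7,175 (Rosa) > 2,125 (Dara) > 1,050 (Gus)
Second-price: Tess pays Rosa's bid of £7,175.

Tess pays £7,175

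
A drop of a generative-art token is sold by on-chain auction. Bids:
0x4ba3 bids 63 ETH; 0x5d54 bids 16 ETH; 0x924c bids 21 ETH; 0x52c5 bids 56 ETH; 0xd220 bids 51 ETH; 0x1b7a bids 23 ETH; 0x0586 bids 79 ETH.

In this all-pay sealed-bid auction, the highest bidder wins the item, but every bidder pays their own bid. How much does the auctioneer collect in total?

Sorting bids: 79 (0x0586) > 63 (0x4ba3) > 56 (0x52c5) > 51 (0xd220) > 23 (0x1b7a) > 21 (0x924c) > …
0x0586 wins with the top bid; all bids are sunk regardless.
Every bidder forfeits their bid regardless of winning.
Revenue = 63 + 16 + 21 + 56 + 51 + 23 + 79 = 309 ETH.

Total revenue: 309 ETH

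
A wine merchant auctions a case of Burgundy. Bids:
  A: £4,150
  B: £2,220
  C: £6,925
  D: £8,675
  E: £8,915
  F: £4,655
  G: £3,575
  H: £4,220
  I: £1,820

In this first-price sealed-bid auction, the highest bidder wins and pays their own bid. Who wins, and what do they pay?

Sorting bids: 8,915 (E) > 8,675 (D) > 6,925 (C) > 4,655 (F) > 4,220 (H) > 4,150 (A) > …
First-price: E pays what they bid, £8,915.

E pays £8,915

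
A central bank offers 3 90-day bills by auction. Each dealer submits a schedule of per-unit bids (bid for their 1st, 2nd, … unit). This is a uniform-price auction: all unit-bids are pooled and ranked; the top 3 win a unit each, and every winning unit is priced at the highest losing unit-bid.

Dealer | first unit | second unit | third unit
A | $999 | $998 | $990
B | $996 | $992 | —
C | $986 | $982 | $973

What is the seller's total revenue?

Total revenue: $2,976

All unit-bids, highest first — top 3: 999 (A-1), 998 (A-2), 996 (B-1)
First bid not allocated: $992.
Allocation: A 2, B 1. Every unit priced at $992.
Revenue = 3 × 992 = $2,976.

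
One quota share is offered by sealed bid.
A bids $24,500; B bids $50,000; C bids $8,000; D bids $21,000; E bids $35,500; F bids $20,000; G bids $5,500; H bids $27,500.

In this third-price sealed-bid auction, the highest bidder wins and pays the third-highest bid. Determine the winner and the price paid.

Rule: the highest bidder wins and pays the third-highest bid.
Bids in order: 50,000 (B) > 35,500 (E) > 27,500 (H) > 24,500 (A) > 21,000 (D) > 20,000 (F) > …
B is highest; pays the third-highest bid, $27,500.

B pays $27,500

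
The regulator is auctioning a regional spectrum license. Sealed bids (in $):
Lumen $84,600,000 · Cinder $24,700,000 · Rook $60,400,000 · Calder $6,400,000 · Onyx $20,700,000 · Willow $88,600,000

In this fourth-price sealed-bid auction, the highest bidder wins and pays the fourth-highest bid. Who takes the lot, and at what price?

Willow pays $24,700,000

Rule: the highest bidder wins and pays the fourth-highest bid.
Bids ranked: 88,600,000 (Willow) > 84,600,000 (Lumen) > 60,400,000 (Rook) > 24,700,000 (Cinder) > 20,700,000 (Onyx) > 6,400,000 (Calder)
Willow wins; payment is bid #4 in the ranking = $24,700,000.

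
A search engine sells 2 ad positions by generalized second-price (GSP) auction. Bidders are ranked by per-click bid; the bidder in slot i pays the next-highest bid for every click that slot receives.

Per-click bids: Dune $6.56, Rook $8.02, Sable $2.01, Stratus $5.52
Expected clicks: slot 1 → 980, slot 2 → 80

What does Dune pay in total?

Dune pays $441.60

Ranked by bid: $8.02 (Rook) > $6.56 (Dune) > $5.52 (Stratus) > …
Dune holds slot 2 → pays next bid $5.52 × 80 clicks = $441.60.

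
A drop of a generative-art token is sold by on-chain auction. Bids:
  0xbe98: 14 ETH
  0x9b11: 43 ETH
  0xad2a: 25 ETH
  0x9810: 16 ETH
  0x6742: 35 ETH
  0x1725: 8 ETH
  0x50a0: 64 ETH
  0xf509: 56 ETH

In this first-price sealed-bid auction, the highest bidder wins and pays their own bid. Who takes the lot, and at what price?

0x50a0 pays 64 ETH

Rule: the highest bidder wins and pays their own bid.
Bids in order: 64 (0x50a0) > 56 (0xf509) > 43 (0x9b11) > 35 (0x6742) > 25 (0xad2a) > 16 (0x9810) > …
0x50a0 is highest → pays own bid, 64 ETH.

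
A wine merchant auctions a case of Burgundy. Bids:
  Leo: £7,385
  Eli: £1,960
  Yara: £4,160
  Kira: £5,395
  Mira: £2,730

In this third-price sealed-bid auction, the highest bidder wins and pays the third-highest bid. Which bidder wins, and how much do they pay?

Third-price sealed-bid auction: the highest bidder wins and pays the third-highest bid.
Bids ranked: 7,385 (Leo) > 5,395 (Kira) > 4,160 (Yara) > 2,730 (Mira) > 1,960 (Eli)
Leo is highest; pays the third-highest bid, £4,160.

Leo pays £4,160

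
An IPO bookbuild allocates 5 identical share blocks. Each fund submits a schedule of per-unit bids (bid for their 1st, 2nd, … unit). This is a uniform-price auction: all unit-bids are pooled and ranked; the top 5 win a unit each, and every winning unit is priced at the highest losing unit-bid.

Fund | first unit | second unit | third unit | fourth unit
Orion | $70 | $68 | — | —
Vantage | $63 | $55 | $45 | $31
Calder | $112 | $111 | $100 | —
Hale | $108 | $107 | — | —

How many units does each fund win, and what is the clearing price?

Calder 3, Hale 2; clearing price $70

All unit-bids, highest first — top 5: 112 (Calder-1), 111 (Calder-2), 108 (Hale-1), 107 (Hale-2), 100 (Calder-3)
First bid not allocated: $70.
Allocation: Calder 3, Hale 2.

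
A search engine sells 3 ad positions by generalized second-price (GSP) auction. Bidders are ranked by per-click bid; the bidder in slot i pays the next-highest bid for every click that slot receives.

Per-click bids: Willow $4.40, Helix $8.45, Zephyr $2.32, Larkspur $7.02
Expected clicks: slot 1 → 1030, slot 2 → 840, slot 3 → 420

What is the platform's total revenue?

Per-click bids in order: $8.45 (Helix) > $7.02 (Larkspur) > $4.40 (Willow) > $2.32 (Zephyr)
Slot 1: Helix pays $7.02 × 1030 = $7230.60
Slot 2: Larkspur pays $4.40 × 840 = $3696.00
Slot 3: Willow pays $2.32 × 420 = $974.40
Total = $11901.00

Total revenue: $11901.00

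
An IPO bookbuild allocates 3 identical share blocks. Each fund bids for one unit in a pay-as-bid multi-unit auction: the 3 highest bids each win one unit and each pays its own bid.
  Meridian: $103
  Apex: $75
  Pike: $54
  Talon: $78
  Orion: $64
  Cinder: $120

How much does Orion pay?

Orion pays $0

Bids ranked high→low: 120 (Cinder), 103 (Meridian), 78 (Talon), 75 (Apex), 64 (Orion), …
Top 3: Cinder, Meridian, Talon.
Orion does not win → $0.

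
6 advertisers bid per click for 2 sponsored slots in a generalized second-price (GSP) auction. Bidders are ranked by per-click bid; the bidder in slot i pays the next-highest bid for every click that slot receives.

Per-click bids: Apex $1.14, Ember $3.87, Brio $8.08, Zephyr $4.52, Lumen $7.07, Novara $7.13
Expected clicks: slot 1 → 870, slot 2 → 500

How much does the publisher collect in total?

Ranked by bid: $8.08 (Brio) > $7.13 (Novara) > $7.07 (Lumen) > …
Slot 1: Brio pays $7.13 × 870 = $6203.10
Slot 2: Novara pays $7.07 × 500 = $3535.00
Total = $9738.10

Total revenue: $9738.10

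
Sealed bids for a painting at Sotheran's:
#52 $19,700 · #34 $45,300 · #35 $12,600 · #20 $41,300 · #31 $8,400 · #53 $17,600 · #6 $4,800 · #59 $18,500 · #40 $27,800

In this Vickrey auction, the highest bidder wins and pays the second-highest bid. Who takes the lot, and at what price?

#34 pays $41,300

Rule: the highest bidder wins and pays the second-highest bid.
Sorting bids: 45,300 (#34) > 41,300 (#20) > 27,800 (#40) > 19,700 (#52) > 18,500 (#59) > 17,600 (#53) > …
#34 wins with the highest bid; price is set by the runner-up at $41,300.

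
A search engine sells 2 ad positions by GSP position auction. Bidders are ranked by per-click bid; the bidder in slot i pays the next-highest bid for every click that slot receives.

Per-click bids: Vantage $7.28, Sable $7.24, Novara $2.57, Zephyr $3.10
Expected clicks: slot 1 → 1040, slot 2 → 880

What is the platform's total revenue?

Ranked by bid: $7.28 (Vantage) > $7.24 (Sable) > $3.10 (Zephyr) > …
Slot 1: Vantage pays $7.24 × 1040 = $7529.60
Slot 2: Sable pays $3.10 × 880 = $2728.00
Total = $10257.60

Total revenue: $10257.60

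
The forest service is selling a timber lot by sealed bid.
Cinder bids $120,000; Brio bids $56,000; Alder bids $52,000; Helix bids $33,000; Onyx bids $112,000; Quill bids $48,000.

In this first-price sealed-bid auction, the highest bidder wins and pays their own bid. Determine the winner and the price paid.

First-price sealed-bid auction: the highest bidder wins and pays their own bid.
Sorting bids: 120,000 (Cinder) > 112,000 (Onyx) > 56,000 (Brio) > 52,000 (Alder) > 48,000 (Quill) > 33,000 (Helix)
First-price: Cinder pays what they bid, $120,000.

Cinder pays $120,000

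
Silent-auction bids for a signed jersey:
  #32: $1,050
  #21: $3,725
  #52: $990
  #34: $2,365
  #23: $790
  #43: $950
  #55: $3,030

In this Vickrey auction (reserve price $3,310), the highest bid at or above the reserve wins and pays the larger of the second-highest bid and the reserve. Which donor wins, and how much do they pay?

Rule: the highest bid at or above the reserve wins and pays the larger of the second-highest bid and the reserve.
Sorting bids: 3,725 (#21) > 3,030 (#55) > 2,365 (#34) > 1,050 (#32) > 990 (#52) > 950 (#43) > …
Highest eligible bid: #21 at $3,725.
max(second-highest $3,030, reserve $3,310) = $3,310.

#21 pays $3,310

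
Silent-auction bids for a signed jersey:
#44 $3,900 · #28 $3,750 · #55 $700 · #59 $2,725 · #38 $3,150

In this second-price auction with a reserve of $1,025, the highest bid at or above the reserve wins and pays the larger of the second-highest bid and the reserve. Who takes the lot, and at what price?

#44 pays $3,750

Rule: the highest bid at or above the reserve wins and pays the larger of the second-highest bid and the reserve.
Bids in order: 3,900 (#44) > 3,750 (#28) > 3,150 (#38) > 2,725 (#59) > 700 (#55)
#44 has the top bid at or above the reserve ($3,900).
Second-highest bid $3,750 exceeds the reserve $1,025 → payment $3,750.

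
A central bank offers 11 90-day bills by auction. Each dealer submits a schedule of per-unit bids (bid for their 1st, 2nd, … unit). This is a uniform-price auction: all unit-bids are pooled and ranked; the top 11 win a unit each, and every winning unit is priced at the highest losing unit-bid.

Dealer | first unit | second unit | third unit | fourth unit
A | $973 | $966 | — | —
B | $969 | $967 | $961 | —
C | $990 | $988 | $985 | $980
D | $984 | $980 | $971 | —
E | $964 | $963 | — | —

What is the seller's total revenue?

All unit-bids, highest first — top 11: 990 (C-1), 988 (C-2), 985 (C-3), 984 (D-1), 980 (C-4), 980 (D-2), 973 (A-1), 971 (D-3), 969 (B-1), 967 (B-2), 966 (A-2)
First bid not allocated: $964.
Allocation: A 2, B 2, C 4, D 3. Every unit priced at $964.
Revenue = 11 × 964 = $10,604.

Total revenue: $10,604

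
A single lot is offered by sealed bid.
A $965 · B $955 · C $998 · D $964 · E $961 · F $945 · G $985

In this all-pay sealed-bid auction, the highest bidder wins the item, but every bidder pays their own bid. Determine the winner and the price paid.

Sorting bids: 998 (C) > 985 (G) > 965 (A) > 964 (D) > 961 (E) > 955 (B) > …
C wins with the top bid; all bids are sunk regardless.

C pays $998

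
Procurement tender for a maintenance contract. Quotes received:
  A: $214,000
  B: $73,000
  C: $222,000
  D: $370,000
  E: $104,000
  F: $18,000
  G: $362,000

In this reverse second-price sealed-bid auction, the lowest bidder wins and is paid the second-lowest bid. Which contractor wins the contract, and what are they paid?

F is paid $73,000

Bids ranked: 18,000 (F) < 73,000 (B) < 104,000 (E) < 214,000 (A) < 222,000 (C) < 362,000 (G) < …
Second-price: F is paid B's bid of $73,000.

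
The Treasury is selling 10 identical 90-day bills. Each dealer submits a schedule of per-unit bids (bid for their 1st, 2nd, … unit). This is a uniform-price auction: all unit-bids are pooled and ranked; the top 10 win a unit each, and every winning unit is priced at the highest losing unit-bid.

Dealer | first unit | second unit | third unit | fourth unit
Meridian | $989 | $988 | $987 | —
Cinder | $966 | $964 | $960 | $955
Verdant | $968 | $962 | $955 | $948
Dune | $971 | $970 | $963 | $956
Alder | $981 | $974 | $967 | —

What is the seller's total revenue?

All unit-bids, highest first — top 10: 989 (Meridian-1), 988 (Meridian-2), 987 (Meridian-3), 981 (Alder-1), 974 (Alder-2), 971 (Dune-1), 970 (Dune-2), 968 (Verdant-1), 967 (Alder-3), 966 (Cinder-1)
Highest rejected unit-bid = $964.
Allocation: Alder 3, Cinder 1, Dune 2, Meridian 3, Verdant 1. Every unit priced at $964.
Revenue = 10 × 964 = $9,640.

Total revenue: $9,640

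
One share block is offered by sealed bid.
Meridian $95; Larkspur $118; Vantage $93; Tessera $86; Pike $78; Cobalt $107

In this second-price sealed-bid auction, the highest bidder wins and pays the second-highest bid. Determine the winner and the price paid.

Larkspur pays $107

Bids ranked: 118 (Larkspur) > 107 (Cobalt) > 95 (Meridian) > 93 (Vantage) > 86 (Tessera) > 78 (Pike)
Larkspur is highest; pays the second-highest bid, $107.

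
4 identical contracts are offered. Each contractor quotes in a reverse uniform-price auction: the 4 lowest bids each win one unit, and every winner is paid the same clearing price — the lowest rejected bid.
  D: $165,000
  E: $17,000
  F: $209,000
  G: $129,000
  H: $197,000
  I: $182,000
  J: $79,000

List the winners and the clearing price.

E, J, G, D; each is paid $182,000

Ordering the bids: 17,000 (E), 79,000 (J), 129,000 (G), 165,000 (D), 182,000 (I), 197,000 (H), …
Winners (4 units): E, J, G, D.
Lowest unsuccessful bid: $182,000 → clearing price.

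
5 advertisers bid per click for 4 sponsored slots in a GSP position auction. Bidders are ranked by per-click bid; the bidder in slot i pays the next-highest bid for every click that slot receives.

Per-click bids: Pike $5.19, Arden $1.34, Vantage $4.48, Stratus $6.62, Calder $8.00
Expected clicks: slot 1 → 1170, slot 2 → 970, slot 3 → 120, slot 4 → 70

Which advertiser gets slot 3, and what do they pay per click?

Pike; $4.48 per click

Per-click bids in order: $8.00 (Calder) > $6.62 (Stratus) > $5.19 (Pike) > $4.48 (Vantage) > $1.34 (Arden)
Slot 3 goes to the third-ranked bidder, Pike, who pays the next bid down: $4.48/click.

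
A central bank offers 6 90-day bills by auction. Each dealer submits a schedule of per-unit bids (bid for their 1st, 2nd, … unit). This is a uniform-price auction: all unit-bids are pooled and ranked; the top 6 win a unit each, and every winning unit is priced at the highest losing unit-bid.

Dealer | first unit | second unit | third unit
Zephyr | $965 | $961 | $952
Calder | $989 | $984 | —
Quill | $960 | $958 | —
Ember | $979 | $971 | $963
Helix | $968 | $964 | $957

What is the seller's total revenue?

Total revenue: $5,784

Pooled unit-bids ranked (top 6): 989 (Calder-1), 984 (Calder-2), 979 (Ember-1), 971 (Ember-2), 968 (Helix-1), 965 (Zephyr-1)
The (k+1)-th unit-bid is $964.
Allocation: Calder 2, Ember 2, Helix 1, Zephyr 1. Every unit priced at $964.
Revenue = 6 × 964 = $5,784.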